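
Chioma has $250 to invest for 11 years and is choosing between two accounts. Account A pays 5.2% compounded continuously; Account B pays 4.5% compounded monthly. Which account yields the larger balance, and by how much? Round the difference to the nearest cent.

Account A, by $33.21

Account A growth factor: e^(0.052·11) = e^0.572 ≈ 1.77180712; balance ≈ 442.9518.
Account B growth factor: (1 + 0.00375)^132 ≈ 1.63898015; balance ≈ 409.7450.
Account A is larger by 33.2067.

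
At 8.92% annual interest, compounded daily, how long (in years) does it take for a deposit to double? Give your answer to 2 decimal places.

7.77 years

(1 + 0.000244384)^(365t) = 2.
365t = ln 2 / ln(1 + 0.000244384) ≈ 0.69315/0.000244354 ≈ 2836.6551.
t ≈ 7.7717.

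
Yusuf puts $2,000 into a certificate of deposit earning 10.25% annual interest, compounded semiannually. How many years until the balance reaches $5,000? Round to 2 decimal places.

9.17 years

We need (1 + 0.05125)^(2t) = 2.5, so 2t = ln 2.5 / ln 1.05125 ≈ 18.3332.
t ≈ 18.3332/2 = 9.1666 years.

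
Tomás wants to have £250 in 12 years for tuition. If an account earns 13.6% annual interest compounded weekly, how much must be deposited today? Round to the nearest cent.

Growth factor = (1 + 0.136/52)^624 ≈ 5.10320901.
P = 250/5.10320901 ≈ 48.9888.

£48.99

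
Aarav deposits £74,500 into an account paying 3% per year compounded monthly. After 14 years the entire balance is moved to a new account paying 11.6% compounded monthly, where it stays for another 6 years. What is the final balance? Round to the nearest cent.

Phase 1: 74,500·(1 + 0.0025)^168 ≈ 113,326.7228.
Phase 2: 113,326.7228·(1 + 0.116/12)^72 ≈ 226,542.4902.

£226,542.49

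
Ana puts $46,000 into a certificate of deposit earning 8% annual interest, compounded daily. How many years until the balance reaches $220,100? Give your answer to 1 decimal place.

19.6 years

We need (1 + 0.000219178)^(365t) = 4.7848, so 365t = ln 4.7848 / ln 1.000219 ≈ 7143.1054.
t ≈ 7143.1054/365 = 19.5702 years.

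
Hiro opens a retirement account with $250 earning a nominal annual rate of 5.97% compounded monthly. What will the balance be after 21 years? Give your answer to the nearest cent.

$873.10

Growth factor = (1 + 0.004975)^252 ≈ 3.4924089.
A ≈ 250 × 3.4924089 ≈ 873.1022.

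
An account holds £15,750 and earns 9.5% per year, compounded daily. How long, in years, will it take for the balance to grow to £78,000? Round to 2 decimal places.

We need (1 + 0.000260274)^(365t) = 4.9524, so 365t = ln 4.9524 / ln 1.00026 ≈ 6147.6629.
t ≈ 6147.6629/365 = 16.8429 years.

16.84 years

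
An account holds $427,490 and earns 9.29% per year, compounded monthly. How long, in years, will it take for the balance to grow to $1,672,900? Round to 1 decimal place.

(1 + 0.00774167)^(12t) = 1,672,900/427,490 = 3.9133.
12t·ln(1 + 0.00774167) = ln(3.9133); 12t = 1.3644/0.00771185 ≈ 176.9202.
t ≈ 14.7434 years.

14.7 years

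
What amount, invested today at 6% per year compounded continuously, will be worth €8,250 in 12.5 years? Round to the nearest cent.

€3,897.02

P = A·e^(−rt) = 8,250·e^(−0.75).
e^(−0.75) ≈ 0.4723665527, so P ≈ 3,897.0241.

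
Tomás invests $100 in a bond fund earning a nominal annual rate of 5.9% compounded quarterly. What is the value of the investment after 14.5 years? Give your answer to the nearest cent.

$233.79

Periodic rate = 5.9%/4 = 0.01475; periods = 4·14.5 = 58.
A = 100·(1 + 0.01475)^58 ≈ 100·2.33789757 ≈ 233.7898.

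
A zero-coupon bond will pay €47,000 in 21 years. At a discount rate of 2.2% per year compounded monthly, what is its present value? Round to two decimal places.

€29,623.58

Growth factor = (1 + 0.022/12)^252 ≈ 1.5865740673.
P = 47,000/1.5865740673 ≈ 29,623.5776.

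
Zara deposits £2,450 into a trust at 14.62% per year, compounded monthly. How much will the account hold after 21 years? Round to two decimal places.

£51,817.91

Growth factor = (1 + 0.1462/12)^252 ≈ 21.150169027.
A ≈ 2,450 × 21.150169027 ≈ 51,817.9141.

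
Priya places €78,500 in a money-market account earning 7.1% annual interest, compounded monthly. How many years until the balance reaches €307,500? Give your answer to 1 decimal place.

We need (1 + 0.00591667)^(12t) = 3.9172, so 12t = ln 3.9172 / ln 1.005917 ≈ 231.4499.
t ≈ 231.4499/12 = 19.2875 years.

19.3 years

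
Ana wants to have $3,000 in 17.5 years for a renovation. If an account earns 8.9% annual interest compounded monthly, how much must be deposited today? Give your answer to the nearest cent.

Periodic rate = 8.9%/12 = 0.00741667; 210 periods.
P = 3,000/(1 + 0.089/12)^210 ≈ 3,000/4.719735079 ≈ 635.6289.

$635.63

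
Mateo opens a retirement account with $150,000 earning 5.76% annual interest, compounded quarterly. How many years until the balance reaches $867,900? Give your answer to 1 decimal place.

30.7 years

We need (1 + 0.0144)^(4t) = 5.786, so 4t = ln 5.786 / ln 1.0144 ≈ 122.7813.
t ≈ 122.7813/4 = 30.6953 years.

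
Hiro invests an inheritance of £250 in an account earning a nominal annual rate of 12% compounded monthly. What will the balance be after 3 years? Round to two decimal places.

Periodic rate = 12%/12 = 0.01; periods = 12·3 = 36.
A = 250·(1 + 0.01)^36 ≈ 250·1.43076878 ≈ 357.6922.

£357.69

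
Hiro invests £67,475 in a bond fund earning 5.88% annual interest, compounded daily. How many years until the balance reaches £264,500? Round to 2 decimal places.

23.23 years

(1 + 0.000161096)^(365t) = 264,500/67,475 = 3.92.
365t·ln(1 + 0.000161096) = ln(3.92); 365t = 1.3661/0.000161083 ≈ 8480.6268.
t ≈ 23.2346 years.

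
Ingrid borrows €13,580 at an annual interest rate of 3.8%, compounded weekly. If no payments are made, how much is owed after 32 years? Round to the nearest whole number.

€45,794

Periodic rate = 3.8%/52 = 0.000730769; periods = 52·32 = 1664.
A = 13,580·(1 + 0.038/52)^1664 ≈ 13,580·3.3721681608 ≈ 45,794.0436.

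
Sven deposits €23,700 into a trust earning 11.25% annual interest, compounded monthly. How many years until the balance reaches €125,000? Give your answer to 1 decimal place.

We need (1 + 0.009375)^(12t) = 5.2743, so 12t = ln 5.2743 / ln 1.009375 ≈ 178.1996.
t ≈ 178.1996/12 = 14.8500 years.

14.8 years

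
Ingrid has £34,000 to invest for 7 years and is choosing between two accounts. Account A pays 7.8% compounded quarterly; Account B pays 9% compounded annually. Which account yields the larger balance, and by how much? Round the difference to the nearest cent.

Account B, by £3,765.63

Account A growth factor: (1 + 0.0195)^28 ≈ 1.7172852637; balance ≈ 58,387.6990.
Account B growth factor: (1 + 0.09)^7 ≈ 1.8280391208; balance ≈ 62,153.3301.
Account B is larger by 3,765.6311.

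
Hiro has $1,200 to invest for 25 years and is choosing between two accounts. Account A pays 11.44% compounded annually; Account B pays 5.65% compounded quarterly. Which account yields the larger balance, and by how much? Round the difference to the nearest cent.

Account A, by $13,118.37

A: (1 + 0.1144)^25 ≈ 14.997800951, so 1,200 × 14.997800951 ≈ 17,997.3611.
B: (1 + 0.014125)^100 ≈ 4.065827028, so 1,200 × 4.065827028 ≈ 4,878.9924.
Difference ≈ 13,118.3687 in favor of A.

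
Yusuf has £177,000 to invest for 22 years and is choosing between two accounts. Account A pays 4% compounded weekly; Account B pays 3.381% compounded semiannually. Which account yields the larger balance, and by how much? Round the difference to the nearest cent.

Account A, by £56,492.57

Account A growth factor: (1 + 0.04/52)^1144 ≈ 2.41008426575; balance ≈ 426,584.9150.
Account B growth factor: (1 + 0.016905)^44 ≈ 2.09091722035; balance ≈ 370,092.3480.
Account A is larger by 56,492.5670.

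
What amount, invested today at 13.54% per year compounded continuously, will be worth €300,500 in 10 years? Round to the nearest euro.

P = A·e^(−rt) = 300,500·e^(−1.354).
e^(−1.354) ≈ 0.258205370763, so P ≈ 77,590.7139.

€77,591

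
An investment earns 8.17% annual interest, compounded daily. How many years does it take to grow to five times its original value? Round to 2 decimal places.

19.70 years

(1 + 0.000223836)^(365t) = 5.
365t = ln 5 / ln(1 + 0.000223836) ≈ 1.6094/0.000223811 ≈ 7191.0720.
t ≈ 19.7016.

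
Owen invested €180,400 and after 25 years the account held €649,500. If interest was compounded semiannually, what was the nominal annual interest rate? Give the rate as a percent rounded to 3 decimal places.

The 50-period growth factor is 649,500/180,400 = 3.60033.
r/2 = 3.60033^(1/50) − 1 ≈ 0.0259516, so r ≈ 2·0.0259516 = 5.19031%.

5.190%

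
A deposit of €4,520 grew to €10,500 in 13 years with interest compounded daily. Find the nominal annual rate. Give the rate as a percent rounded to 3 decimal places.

6.484%

(1 + r/365)^4745 = 10,500/4,520 = 2.32301.
1 + r/365 = 2.32301^(1/4745) ≈ 1.000178, so r/365 ≈ 0.000177648.
r ≈ 365·0.000177648 = 6.48414%.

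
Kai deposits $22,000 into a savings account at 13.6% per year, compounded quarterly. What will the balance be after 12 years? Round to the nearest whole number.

$109,499

Periodic rate = 13.6%/4 = 0.034; periods = 4·12 = 48.
A = 22,000·(1 + 0.034)^48 ≈ 22,000·4.97720880079 ≈ 109,498.5936.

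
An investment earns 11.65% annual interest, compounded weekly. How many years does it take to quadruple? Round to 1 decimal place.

11.9 years

(1 + 0.00224038)^(52t) = 4.
52t = ln 4 / ln(1 + 0.00224038) ≈ 1.3863/0.00223788 ≈ 619.4681.
t ≈ 11.9128.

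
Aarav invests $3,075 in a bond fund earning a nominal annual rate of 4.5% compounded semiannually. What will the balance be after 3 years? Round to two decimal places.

$3,514.19

Growth factor = (1 + 0.0225)^6 ≈ 1.142825442.
A ≈ 3,075 × 1.142825442 ≈ 3,514.1882.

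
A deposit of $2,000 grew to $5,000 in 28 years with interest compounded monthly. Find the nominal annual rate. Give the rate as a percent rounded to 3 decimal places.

(1 + r/12)^336 = 5,000/2,000 = 2.5.
1 + r/12 = 2.5^(1/336) ≈ 1.002731, so r/12 ≈ 0.00273078.
r ≈ 12·0.00273078 = 3.27693%.

3.277%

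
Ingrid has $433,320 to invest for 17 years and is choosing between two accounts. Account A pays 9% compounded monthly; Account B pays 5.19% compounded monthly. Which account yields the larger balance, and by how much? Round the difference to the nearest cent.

Account A, by $944,650.01

A: (1 + 0.0075)^204 ≈ 4.591886891606, so 433,320 × 4.591886891606 ≈ 1,989,756.4279.
B: (1 + 0.004325)^204 ≈ 2.411858253159, so 433,320 × 2.411858253159 ≈ 1,045,106.4183.
Difference ≈ 944,650.0096 in favor of A.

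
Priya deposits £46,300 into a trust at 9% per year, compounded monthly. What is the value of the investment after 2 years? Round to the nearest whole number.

£55,394

Growth factor = (1 + 0.0075)^24 ≈ 1.1964135294.
A ≈ 46,300 × 1.1964135294 ≈ 55,393.9464.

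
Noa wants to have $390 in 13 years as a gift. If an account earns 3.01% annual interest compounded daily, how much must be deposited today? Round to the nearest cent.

$263.71

Growth factor = (1 + 0.0301/365)^4745 ≈ 1.47887826.
P = 390/1.47887826 ≈ 263.7134.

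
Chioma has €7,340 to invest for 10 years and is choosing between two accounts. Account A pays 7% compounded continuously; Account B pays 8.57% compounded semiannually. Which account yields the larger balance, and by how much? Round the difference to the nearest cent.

Account B, by €2,206.69

A: e^(0.07·10) = e^0.7 ≈ 2.0137527075, so 7,340 × 2.0137527075 ≈ 14,780.9449.
B: (1 + 0.04285)^20 ≈ 2.3143919471, so 7,340 × 2.3143919471 ≈ 16,987.6369.
Difference ≈ 2,206.6920 in favor of B.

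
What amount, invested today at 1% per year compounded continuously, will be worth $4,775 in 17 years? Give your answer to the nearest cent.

$4,028.50

P = A·e^(−rt) = 4,775·e^(−0.17).
e^(−0.17) ≈ 0.8436648166, so P ≈ 4,028.4995.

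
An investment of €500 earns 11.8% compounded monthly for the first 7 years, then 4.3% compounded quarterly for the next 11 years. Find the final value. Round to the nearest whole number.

€1,821

Phase 1: 500·(1 + 0.118/12)^84 ≈ 1,137.4832.
Phase 2: 1,137.4832·(1 + 0.01075)^44 ≈ 1,820.8324.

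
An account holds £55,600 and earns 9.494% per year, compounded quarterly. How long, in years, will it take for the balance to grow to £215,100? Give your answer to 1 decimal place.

14.4 years

(1 + 0.023735)^(4t) = 215,100/55,600 = 3.8687.
4t·ln(1 + 0.023735) = ln(3.8687); 4t = 1.3529/0.0234577 ≈ 57.6749.
t ≈ 14.4187 years.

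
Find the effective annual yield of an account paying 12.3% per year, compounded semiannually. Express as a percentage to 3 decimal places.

12.678%

EAR = (1 + 12.3%/2)^2 − 1 = (1 + 0.0615)^2 − 1.
(1 + 0.0615)^2 ≈ 1.126782, so EAR ≈ 12.67823%.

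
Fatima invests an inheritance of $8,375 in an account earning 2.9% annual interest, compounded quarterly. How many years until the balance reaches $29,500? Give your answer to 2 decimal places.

43.58 years

We need (1 + 0.00725)^(4t) = 3.5224, so 4t = ln 3.5224 / ln 1.00725 ≈ 174.3032.
t ≈ 174.3032/4 = 43.5758 years.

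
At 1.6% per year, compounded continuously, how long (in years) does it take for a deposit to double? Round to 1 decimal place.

43.3 years

e^(0.016t) = 2, so 0.016t = ln 2 ≈ 0.69315.
t ≈ 0.69315/0.016 ≈ 43.3217.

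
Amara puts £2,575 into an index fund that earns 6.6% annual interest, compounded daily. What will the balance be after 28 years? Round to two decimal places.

Growth factor = (1 + 0.066/365)^10220 ≈ 6.346052339.
A ≈ 2,575 × 6.346052339 ≈ 16,341.0848.

£16,341.08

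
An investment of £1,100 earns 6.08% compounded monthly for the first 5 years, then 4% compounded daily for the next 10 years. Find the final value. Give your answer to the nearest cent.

Phase 1: 1,100·(1 + 0.0608/12)^60 ≈ 1,489.6522.
Phase 2: 1,489.6522·(1 + 0.04/365)^3650 ≈ 2,222.2512.

£2,222.25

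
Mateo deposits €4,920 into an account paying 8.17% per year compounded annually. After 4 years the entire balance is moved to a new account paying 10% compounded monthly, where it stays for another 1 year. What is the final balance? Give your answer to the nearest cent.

Phase 1: 4,920·(1 + 0.0817)^4 ≈ 6,735.8502.
Phase 2: 6,735.8502·(1 + 0.1/12)^12 ≈ 7,441.1818.

€7,441.18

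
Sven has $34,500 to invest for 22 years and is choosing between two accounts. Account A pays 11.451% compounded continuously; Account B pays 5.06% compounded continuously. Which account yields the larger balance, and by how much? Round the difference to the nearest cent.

A: e^(0.11451·22) = e^2.51922 ≈ 12.418906138, so 34,500 × 12.418906138 ≈ 428,452.2618.
B: e^(0.0506·22) = e^1.1132 ≈ 3.0440838938, so 34,500 × 3.0440838938 ≈ 105,020.8943.
Difference ≈ 323,431.3674 in favor of A.

Account A, by $323,431.37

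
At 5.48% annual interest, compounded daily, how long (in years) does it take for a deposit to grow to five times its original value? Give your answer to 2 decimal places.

29.37 years

(1 + 0.000150137)^(365t) = 5.
365t = ln 5 / ln(1 + 0.000150137) ≈ 1.6094/0.000150126 ≈ 10720.6010.
t ≈ 29.3715.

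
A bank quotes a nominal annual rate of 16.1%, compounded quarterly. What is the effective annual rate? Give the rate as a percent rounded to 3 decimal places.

EAR = (1 + 16.1%/4)^4 − 1 = (1 + 0.04025)^4 − 1.
(1 + 0.04025)^4 ≈ 1.170984, so EAR ≈ 17.09838%.

17.098%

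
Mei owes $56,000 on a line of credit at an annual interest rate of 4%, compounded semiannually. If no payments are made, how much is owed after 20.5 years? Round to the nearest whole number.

$126,123

Periodic rate = 4%/2 = 0.02; periods = 2·20.5 = 41.
A = 56,000·(1 + 0.02)^41 ≈ 56,000·2.25220045689 ≈ 126,123.2256.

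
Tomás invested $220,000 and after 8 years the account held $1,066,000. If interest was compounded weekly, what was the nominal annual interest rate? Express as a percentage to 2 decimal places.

(1 + r/52)^416 = 1,066,000/220,000 = 4.84545.
1 + r/52 = 4.84545^(1/416) ≈ 1.003801, so r/52 ≈ 0.00380057.
r ≈ 52·0.00380057 = 19.76297%.

19.76%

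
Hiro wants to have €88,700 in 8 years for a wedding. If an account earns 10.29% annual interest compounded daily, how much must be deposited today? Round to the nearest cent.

€38,945.99

Periodic rate = 10.29%/365 = 0.000281918; 2920 periods.
P = 88,700/(1 + 0.1029/365)^2920 ≈ 88,700/2.2775128321 ≈ 38,945.9935.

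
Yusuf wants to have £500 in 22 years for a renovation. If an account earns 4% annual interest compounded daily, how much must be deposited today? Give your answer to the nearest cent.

Growth factor = (1 + 0.04/365)^8030 ≈ 2.41078347.
P = 500/2.41078347 ≈ 207.4015.

£207.40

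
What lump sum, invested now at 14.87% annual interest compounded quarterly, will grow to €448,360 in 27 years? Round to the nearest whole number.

€8,702

Periodic rate = 14.87%/4 = 0.037175; 108 periods.
P = 448,360/(1 + 0.037175)^108 ≈ 448,360/51.5252754115 ≈ 8,701.7487.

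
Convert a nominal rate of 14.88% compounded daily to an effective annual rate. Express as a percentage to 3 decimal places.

EAR = (1 + 14.88%/365)^365 − 1 = (1 + 0.000407671)^365 − 1.
(1 + 0.000407671)^365 ≈ 1.160406, so EAR ≈ 16.04057%.

16.041%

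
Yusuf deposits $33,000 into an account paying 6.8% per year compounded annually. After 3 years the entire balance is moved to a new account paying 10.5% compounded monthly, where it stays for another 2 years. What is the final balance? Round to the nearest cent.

$49,548.77

After 3 years at 6.8%: 33,000 × 1.218186432 ≈ 40,200.1523.
Then 2 years at 10.5%: 40,200.1523 × 1.2325517014 ≈ 49,548.7661.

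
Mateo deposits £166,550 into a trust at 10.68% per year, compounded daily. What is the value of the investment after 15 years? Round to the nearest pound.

£826,385

Periodic rate = 10.68%/365 = 0.000292603; periods = 365·15 = 5475.
A = 166,550·(1 + 0.1068/365)^5475 ≈ 166,550·4.96178557501 ≈ 826,385.3875.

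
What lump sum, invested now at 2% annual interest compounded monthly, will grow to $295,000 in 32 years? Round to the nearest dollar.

$155,634

Periodic rate = 2%/12 = 0.00166667; 384 periods.
P = 295,000/(1 + 0.02/12)^384 ≈ 295,000/1.89547081435 ≈ 155,634.1558.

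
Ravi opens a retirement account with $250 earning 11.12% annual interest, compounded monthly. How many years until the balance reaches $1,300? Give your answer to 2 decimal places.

14.89 years

We need (1 + 0.00926667)^(12t) = 5.2, so 12t = ln 5.2 / ln 1.009267 ≈ 178.7359.
t ≈ 178.7359/12 = 14.8947 years.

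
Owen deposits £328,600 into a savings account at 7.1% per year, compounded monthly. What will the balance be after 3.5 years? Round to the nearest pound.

£420,990

Periodic rate = 7.1%/12 = 0.00591667; periods = 12·3.5 = 42.
A = 328,600·(1 + 0.071/12)^42 ≈ 328,600·1.28116233628 ≈ 420,989.9437.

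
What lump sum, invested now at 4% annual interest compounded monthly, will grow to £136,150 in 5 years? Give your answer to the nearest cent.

Periodic rate = 4%/12 = 0.00333333; 60 periods.
P = 136,150/(1 + 0.04/12)^60 ≈ 136,150/1.22099659394 ≈ 111,507.2726.

£111,507.27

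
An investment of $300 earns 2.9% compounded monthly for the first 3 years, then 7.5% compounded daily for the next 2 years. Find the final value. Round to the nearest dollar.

$380

After 3 years at 2.9%: 300 × 1.09078219 ≈ 327.2347.
Then 2 years at 7.5%: 327.2347 × 1.16181634 ≈ 380.1866.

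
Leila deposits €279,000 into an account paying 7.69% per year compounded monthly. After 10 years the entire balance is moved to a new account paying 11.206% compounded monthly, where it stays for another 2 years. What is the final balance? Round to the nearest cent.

€750,574.02

Phase 1: 279,000·(1 + 0.0769/12)^120 ≈ 600,497.3654.
Phase 2: 600,497.3654·(1 + 0.11206/12)^24 ≈ 750,574.0171.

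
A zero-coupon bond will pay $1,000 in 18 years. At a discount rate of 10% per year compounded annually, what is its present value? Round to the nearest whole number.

$180

Growth factor = (1 + 0.1)^18 ≈ 5.55991731.
P = 1,000/5.55991731 ≈ 179.8588.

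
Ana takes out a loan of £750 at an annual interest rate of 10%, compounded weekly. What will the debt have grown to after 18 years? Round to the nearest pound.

Growth factor = (1 + 0.1/52)^936 ≈ 6.039199358.
A ≈ 750 × 6.039199358 ≈ 4,529.3995.

£4,529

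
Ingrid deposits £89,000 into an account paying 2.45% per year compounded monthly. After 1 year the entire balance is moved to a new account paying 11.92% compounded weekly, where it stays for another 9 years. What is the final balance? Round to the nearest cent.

After 1 years at 2.45%: 89,000 × 1.02477699552 ≈ 91,205.1526.
Then 9 years at 11.92%: 91,205.1526 × 2.91996690409 ≈ 266,316.0271.

£266,316.03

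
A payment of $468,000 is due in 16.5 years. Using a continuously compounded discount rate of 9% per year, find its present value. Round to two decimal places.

P = A·e^(−rt) = 468,000·e^(−1.485).
e^(−1.485) ≈ 0.226502340676, so P ≈ 106,003.0954.

$106,003.10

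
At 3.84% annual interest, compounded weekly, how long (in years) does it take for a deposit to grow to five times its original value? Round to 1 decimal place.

(1 + 0.000738462)^(52t) = 5.
52t = ln 5 / ln(1 + 0.000738462) ≈ 1.6094/0.000738189 ≈ 2180.2518.
t ≈ 41.9279.

41.9 years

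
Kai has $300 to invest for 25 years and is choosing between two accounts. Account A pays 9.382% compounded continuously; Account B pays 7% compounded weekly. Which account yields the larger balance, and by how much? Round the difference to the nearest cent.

Account A growth factor: e^(0.09382·25) = e^2.3455 ≈ 10.43849067; balance ≈ 3,131.5472.
Account B growth factor: (1 + 0.07/52)^1300 ≈ 5.747834478; balance ≈ 1,724.3503.
Account A is larger by 1,407.1969.

Account A, by $1,407.20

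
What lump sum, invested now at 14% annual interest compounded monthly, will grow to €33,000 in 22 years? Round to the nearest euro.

€1,544

Periodic rate = 14%/12 = 0.0116667; 264 periods.
P = 33,000/(1 + 0.14/12)^264 ≈ 33,000/21.373928024 ≈ 1,543.9371.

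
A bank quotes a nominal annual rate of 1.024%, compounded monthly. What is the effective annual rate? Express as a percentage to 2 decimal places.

1.03%

EAR = (1 + 1.024%/12)^12 − 1 = (1 + 0.000853333)^12 − 1.
(1 + 0.000853333)^12 ≈ 1.010288, so EAR ≈ 1.02882%.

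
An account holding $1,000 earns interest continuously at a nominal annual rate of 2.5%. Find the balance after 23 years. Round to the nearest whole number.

$1,777

A = P·e^(rt) = 1,000·e^(0.025·23) = 1,000·e^0.575.
e^0.575 ≈ 1.777130527, so A ≈ 1,777.1305.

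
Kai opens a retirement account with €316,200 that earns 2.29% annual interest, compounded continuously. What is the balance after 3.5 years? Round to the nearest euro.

A = P·e^(rt) = 316,200·e^(0.0229·3.5) = 316,200·e^0.08015.
e^0.08015 ≈ 1.08344957292, so A ≈ 342,586.7550.

€342,587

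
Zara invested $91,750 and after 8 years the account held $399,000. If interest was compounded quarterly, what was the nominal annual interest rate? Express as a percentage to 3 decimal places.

(1 + r/4)^32 = 399,000/91,750 = 4.34877.
1 + r/4 = 4.34877^(1/32) ≈ 1.047006, so r/4 ≈ 0.0470055.
r ≈ 4·0.0470055 = 18.80220%.

18.802%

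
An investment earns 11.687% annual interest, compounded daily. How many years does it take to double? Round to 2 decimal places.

5.93 years

(1 + 0.000320192)^(365t) = 2.
365t = ln 2 / ln(1 + 0.000320192) ≈ 0.69315/0.000320141 ≈ 2165.1341.
t ≈ 5.9319.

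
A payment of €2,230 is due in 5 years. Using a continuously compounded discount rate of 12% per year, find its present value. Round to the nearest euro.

€1,224

P = A·e^(−rt) = 2,230·e^(−0.6).
e^(−0.6) ≈ 0.5488116361, so P ≈ 1,223.8499.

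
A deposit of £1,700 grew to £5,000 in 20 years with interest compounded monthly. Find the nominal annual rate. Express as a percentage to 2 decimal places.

(1 + r/12)^240 = 5,000/1,700 = 2.94118.
1 + r/12 = 2.94118^(1/240) ≈ 1.004505, so r/12 ≈ 0.00450516.
r ≈ 12·0.00450516 = 5.40619%.

5.41%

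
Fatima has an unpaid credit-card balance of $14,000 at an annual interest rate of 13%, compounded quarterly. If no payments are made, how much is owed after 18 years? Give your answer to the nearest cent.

$140,027.19

Growth factor = (1 + 0.0325)^72 ≈ 10.0019422729.
A ≈ 14,000 × 10.0019422729 ≈ 140,027.1918.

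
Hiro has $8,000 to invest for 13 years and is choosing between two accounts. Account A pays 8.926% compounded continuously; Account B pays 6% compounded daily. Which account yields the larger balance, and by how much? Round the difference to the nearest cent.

Account A, by $8,078.51

A: e^(0.08926·13) = e^1.16038 ≈ 3.1911456811, so 8,000 × 3.1911456811 ≈ 25,529.1654.
B: (1 + 0.06/365)^4745 ≈ 2.181332432, so 8,000 × 2.181332432 ≈ 17,450.6595.
Difference ≈ 8,078.5060 in favor of A.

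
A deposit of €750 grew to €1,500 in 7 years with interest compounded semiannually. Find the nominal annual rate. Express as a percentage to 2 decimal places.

10.15%

The 14-period growth factor is 1,500/750 = 2.
r/2 = 2^(1/14) − 1 ≈ 0.0507566, so r ≈ 2·0.0507566 = 10.15133%.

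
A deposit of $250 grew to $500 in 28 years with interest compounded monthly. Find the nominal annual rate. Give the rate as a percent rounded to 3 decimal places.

The 336-period growth factor is 500/250 = 2.
r/12 = 2^(1/336) − 1 ≈ 0.00206507, so r ≈ 12·0.00206507 = 2.47808%.

2.478%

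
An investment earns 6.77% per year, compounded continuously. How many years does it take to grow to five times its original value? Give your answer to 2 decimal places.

e^(0.0677t) = 5, so 0.0677t = ln 5 ≈ 1.6094.
t ≈ 1.6094/0.0677 ≈ 23.7731.

23.77 years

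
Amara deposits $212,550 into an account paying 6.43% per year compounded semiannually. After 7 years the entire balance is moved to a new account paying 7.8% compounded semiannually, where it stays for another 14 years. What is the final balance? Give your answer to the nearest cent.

Phase 1: 212,550·(1 + 0.03215)^14 ≈ 331,024.8107.
Phase 2: 331,024.8107·(1 + 0.039)^28 ≈ 966,264.1739.

$966,264.17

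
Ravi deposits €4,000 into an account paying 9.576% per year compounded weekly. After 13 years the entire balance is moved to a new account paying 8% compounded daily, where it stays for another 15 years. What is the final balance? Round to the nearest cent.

Phase 1: 4,000·(1 + 0.09576/52)^676 ≈ 13,874.1795.
Phase 2: 13,874.1795·(1 + 0.08/365)^5475 ≈ 46,057.8415.

€46,057.84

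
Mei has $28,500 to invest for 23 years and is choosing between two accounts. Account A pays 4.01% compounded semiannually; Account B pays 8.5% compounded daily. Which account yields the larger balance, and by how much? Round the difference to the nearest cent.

Account B, by $130,247.48

Account A growth factor: (1 + 0.02005)^46 ≈ 2.4922245428; balance ≈ 71,028.3995.
Account B growth factor: (1 + 0.085/365)^8395 ≈ 7.06231144701; balance ≈ 201,275.8762.
Account B is larger by 130,247.4768.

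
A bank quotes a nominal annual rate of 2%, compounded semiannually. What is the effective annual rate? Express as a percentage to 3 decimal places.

2.010%

EAR = (1 + 2%/2)^2 − 1 = (1 + 0.01)^2 − 1.
(1 + 0.01)^2 ≈ 1.0201, so EAR ≈ 2.01000%.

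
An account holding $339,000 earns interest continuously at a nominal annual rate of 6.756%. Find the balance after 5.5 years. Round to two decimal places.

$491,558.08

A = P·e^(rt) = 339,000·e^(0.06756·5.5) = 339,000·e^0.37158.
e^0.37158 ≈ 1.45002384337, so A ≈ 491,558.0829.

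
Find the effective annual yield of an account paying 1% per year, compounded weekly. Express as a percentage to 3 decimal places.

One year is 52 periods at 0.000192308 each: (1 + 0.000192308)^52 ≈ 1.010049.
EAR = 1.010049 − 1 ≈ 1.00492%.

1.005%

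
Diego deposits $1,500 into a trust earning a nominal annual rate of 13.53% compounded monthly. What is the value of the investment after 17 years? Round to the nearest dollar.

Growth factor = (1 + 0.011275)^204 ≈ 9.8476203447.
A ≈ 1,500 × 9.8476203447 ≈ 14,771.4305.

$14,771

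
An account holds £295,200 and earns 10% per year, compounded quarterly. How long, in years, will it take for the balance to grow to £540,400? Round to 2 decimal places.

6.12 years

(1 + 0.025)^(4t) = 540,400/295,200 = 1.8306.
4t·ln(1 + 0.025) = ln(1.8306); 4t = 0.60466/0.0246926 ≈ 24.4873.
t ≈ 6.1218 years.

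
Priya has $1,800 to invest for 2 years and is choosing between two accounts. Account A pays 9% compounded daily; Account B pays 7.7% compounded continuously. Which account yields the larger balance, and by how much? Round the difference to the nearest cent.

Account A, by $55.26

A: (1 + 0.09/365)^730 ≈ 1.197190799, so 1,800 × 1.197190799 ≈ 2,154.9434.
B: e^(0.077·2) = e^0.154 ≈ 1.166490887, so 1,800 × 1.166490887 ≈ 2,099.6836.
Difference ≈ 55.2598 in favor of A.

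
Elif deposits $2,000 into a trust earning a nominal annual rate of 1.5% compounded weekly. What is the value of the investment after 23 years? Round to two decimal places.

Growth factor = (1 + 0.015/52)^1196 ≈ 1.411919675.
A ≈ 2,000 × 1.411919675 ≈ 2,823.8393.

$2,823.84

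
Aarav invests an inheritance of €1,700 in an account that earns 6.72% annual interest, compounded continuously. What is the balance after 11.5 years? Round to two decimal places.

€3,681.90

A = P·e^(rt) = 1,700·e^(0.0672·11.5) = 1,700·e^0.7728.
e^0.7728 ≈ 2.165822073, so A ≈ 3,681.8975.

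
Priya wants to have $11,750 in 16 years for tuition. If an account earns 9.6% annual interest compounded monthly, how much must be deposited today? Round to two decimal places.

$2,544.58

Periodic rate = 9.6%/12 = 0.008; 192 periods.
P = 11,750/(1 + 0.008)^192 ≈ 11,750/4.6176622597 ≈ 2,544.5776.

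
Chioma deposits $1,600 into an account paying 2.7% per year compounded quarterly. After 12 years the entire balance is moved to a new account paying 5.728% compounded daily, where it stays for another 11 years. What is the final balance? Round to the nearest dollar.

$4,149

After 12 years at 2.7%: 1,600 × 1.381142971 ≈ 2,209.8288.
Then 11 years at 5.728%: 2,209.8288 × 1.87766797 ≈ 4,149.3247.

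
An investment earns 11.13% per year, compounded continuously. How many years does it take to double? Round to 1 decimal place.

6.2 years

e^(0.1113t) = 2, so 0.1113t = ln 2 ≈ 0.69315.
t ≈ 0.69315/0.1113 ≈ 6.2277.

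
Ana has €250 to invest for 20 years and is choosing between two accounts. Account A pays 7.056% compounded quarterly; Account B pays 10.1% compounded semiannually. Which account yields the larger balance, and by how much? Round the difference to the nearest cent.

Account A growth factor: (1 + 0.01764)^80 ≈ 4.050732304; balance ≈ 1,012.6831.
Account B growth factor: (1 + 0.0505)^40 ≈ 7.175336447; balance ≈ 1,793.8341.
Account B is larger by 781.1510.

Account B, by €781.15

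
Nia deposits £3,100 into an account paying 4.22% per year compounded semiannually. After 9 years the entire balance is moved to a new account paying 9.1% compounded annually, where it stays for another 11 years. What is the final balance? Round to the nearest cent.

£11,766.92

After 9 years at 4.22%: 3,100 × 1.4562266392 ≈ 4,514.3026.
Then 11 years at 9.1%: 4,514.3026 × 2.6065871892 ≈ 11,766.9233.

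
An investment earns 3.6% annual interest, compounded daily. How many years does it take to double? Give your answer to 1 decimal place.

19.3 years

(1 + 0.0000986301)^(365t) = 2.
365t = ln 2 / ln(1 + 0.0000986301) ≈ 0.69315/9.86253e-05 ≈ 7028.0888.
t ≈ 19.2550.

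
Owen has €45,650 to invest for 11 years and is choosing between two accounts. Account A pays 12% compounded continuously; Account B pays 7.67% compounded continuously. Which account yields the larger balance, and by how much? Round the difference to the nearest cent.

Account A, by €64,753.06

A: e^(0.12·11) = e^1.32 ≈ 3.74342137726, so 45,650 × 3.74342137726 ≈ 170,887.1859.
B: e^(0.0767·11) = e^0.8437 ≈ 2.3249534097, so 45,650 × 2.3249534097 ≈ 106,134.1232.
Difference ≈ 64,753.0627 in favor of A.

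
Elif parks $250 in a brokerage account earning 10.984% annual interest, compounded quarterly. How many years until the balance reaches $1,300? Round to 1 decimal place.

(1 + 0.02746)^(4t) = 1,300/250 = 5.2.
4t·ln(1 + 0.02746) = ln(5.2); 4t = 1.6487/0.0270897 ≈ 60.8592.
t ≈ 15.2148 years.

15.2 years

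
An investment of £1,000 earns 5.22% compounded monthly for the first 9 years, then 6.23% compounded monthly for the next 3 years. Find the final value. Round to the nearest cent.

£1,925.52

Phase 1: 1,000·(1 + 0.00435)^108 ≈ 1,598.0452.
Phase 2: 1,598.0452·(1 + 0.0623/12)^36 ≈ 1,925.5231.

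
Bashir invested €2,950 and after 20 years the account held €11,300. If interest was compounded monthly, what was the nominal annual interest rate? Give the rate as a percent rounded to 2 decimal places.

(1 + r/12)^240 = 11,300/2,950 = 3.83051.
1 + r/12 = 3.83051^(1/240) ≈ 1.005612, so r/12 ≈ 0.00561151.
r ≈ 12·0.00561151 = 6.73381%.

6.73%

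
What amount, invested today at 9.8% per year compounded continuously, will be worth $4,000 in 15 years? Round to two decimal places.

P = A·e^(−rt) = 4,000·e^(−1.47).
e^(−1.47) ≈ 0.2299254852, so P ≈ 919.7019.

$919.70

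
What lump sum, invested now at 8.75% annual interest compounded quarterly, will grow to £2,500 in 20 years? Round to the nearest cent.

£442.71

Growth factor = (1 + 0.021875)^80 ≈ 5.647054085.
P = 2,500/5.647054085 ≈ 442.7087.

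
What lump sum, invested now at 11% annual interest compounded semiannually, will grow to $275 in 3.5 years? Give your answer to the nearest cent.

$189.05

Growth factor = (1 + 0.055)^7 ≈ 1.45467916.
P = 275/1.45467916 ≈ 189.0451.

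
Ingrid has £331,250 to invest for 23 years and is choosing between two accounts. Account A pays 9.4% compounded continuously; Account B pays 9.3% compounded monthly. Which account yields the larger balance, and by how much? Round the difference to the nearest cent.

A: e^(0.094·23) = e^2.162 ≈ 8.688497287623, so 331,250 × 8.688497287623 ≈ 2,878,064.7265.
B: (1 + 0.00775)^276 ≈ 8.421213610892, so 331,250 × 8.421213610892 ≈ 2,789,527.0086.
Difference ≈ 88,537.7179 in favor of A.

Account A, by £88,537.72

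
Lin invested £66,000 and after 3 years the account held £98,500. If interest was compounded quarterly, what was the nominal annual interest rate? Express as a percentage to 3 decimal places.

The 12-period growth factor is 98,500/66,000 = 1.49242.
r/4 = 1.49242^(1/12) − 1 ≈ 0.0339297, so r ≈ 4·0.0339297 = 13.57189%.

13.572%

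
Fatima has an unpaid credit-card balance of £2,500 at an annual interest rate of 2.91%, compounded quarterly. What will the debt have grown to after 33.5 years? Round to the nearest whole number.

Growth factor = (1 + 0.007275)^134 ≈ 2.641431719.
A ≈ 2,500 × 2.641431719 ≈ 6,603.5793.

£6,604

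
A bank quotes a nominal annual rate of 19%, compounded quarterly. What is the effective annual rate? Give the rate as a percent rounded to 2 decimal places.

EAR = (1 + 19%/4)^4 − 1 = (1 + 0.0475)^4 − 1.
(1 + 0.0475)^4 ≈ 1.203971, so EAR ≈ 20.39713%.

20.40%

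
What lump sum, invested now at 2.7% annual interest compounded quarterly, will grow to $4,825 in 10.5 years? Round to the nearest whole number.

Growth factor = (1 + 0.00675)^42 ≈ 1.326504745.
P = 4,825/1.326504745 ≈ 3,637.3786.

$3,637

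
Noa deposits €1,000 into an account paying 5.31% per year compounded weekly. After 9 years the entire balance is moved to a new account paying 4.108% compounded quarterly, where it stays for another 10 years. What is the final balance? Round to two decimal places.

€2,426.28

After 9 years at 5.31%: 1,000 × 1.61229102 ≈ 1,612.2910.
Then 10 years at 4.108%: 1,612.2910 × 1.50486753 ≈ 2,426.2844.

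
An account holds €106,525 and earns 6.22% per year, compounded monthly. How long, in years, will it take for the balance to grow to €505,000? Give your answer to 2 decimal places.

25.08 years

(1 + 0.00518333)^(12t) = 505,000/106,525 = 4.7407.
12t·ln(1 + 0.00518333) = ln(4.7407); 12t = 1.5562/0.00516995 ≈ 301.0048.
t ≈ 25.0837 years.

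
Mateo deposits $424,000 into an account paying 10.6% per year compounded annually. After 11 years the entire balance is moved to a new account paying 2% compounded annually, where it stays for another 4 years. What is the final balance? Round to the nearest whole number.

$1,390,186

Phase 1: 424,000·(1 + 0.106)^11 ≈ 1,284,317.0653.
Phase 2: 1,284,317.0653·(1 + 0.02)^4 ≈ 1,390,186.0951.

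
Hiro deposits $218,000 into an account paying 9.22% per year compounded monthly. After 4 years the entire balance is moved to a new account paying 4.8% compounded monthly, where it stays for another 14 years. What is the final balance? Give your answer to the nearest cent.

$615,567.77

Phase 1: 218,000·(1 + 0.0922/12)^48 ≈ 314,783.6167.
Phase 2: 314,783.6167·(1 + 0.004)^168 ≈ 615,567.7699.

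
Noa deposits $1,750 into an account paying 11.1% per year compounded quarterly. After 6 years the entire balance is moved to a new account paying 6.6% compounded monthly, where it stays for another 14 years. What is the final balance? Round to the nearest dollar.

$8,483

After 6 years at 11.1%: 1,750 × 1.92885531 ≈ 3,375.4968.
Then 14 years at 6.6%: 3,375.4968 × 2.512977434 ≈ 8,482.5473.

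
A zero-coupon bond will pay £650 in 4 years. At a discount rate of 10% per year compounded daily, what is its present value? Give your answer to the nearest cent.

Periodic rate = 10%/365 = 0.000273973; 1460 periods.
P = 650/(1 + 0.1/365)^1460 ≈ 650/1.49174297 ≈ 435.7319.

£435.73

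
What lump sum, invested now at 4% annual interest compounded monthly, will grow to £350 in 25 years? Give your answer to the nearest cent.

£128.97

Periodic rate = 4%/12 = 0.00333333; 300 periods.
P = 350/(1 + 0.04/12)^300 ≈ 350/2.71376516 ≈ 128.9721.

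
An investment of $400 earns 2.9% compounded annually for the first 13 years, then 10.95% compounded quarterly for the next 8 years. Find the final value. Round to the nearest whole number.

After 13 years at 2.9%: 400 × 1.450106409 ≈ 580.0426.
Then 8 years at 10.95%: 580.0426 × 2.373164213 ≈ 1,376.5363.

$1,377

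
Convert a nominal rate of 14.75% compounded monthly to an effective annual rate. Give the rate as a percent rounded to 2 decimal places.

15.79%

One year is 12 periods at 0.0122917 each: (1 + 0.0122917)^12 ≈ 1.157892.
EAR = 1.157892 − 1 ≈ 15.78917%.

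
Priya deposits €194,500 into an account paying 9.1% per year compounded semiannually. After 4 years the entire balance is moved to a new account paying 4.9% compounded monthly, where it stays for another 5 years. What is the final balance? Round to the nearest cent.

After 4 years at 9.1%: 194,500 × 1.42755318471 ≈ 277,659.0944.
Then 5 years at 4.9%: 277,659.0944 × 1.27698412972 ≈ 354,566.2571.

€354,566.26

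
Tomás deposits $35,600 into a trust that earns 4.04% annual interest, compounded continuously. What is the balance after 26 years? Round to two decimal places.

$101,773.08

A = P·e^(rt) = 35,600·e^(0.0404·26) = 35,600·e^1.0504.
e^1.0504 ≈ 2.85879440715, so A ≈ 101,773.0809.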